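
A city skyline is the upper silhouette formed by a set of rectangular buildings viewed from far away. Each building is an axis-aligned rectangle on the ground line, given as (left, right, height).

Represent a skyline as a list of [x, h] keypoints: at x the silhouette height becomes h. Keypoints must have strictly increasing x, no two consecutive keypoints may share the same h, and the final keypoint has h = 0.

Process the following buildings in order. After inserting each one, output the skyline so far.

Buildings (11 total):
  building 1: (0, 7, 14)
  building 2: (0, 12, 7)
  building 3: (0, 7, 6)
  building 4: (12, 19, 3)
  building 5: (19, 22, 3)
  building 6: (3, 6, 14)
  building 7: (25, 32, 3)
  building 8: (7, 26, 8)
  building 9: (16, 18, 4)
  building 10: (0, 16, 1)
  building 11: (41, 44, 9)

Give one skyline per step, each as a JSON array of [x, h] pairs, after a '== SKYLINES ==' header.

== SKYLINES ==
[[0,14],[7,0]]
[[0,14],[7,7],[12,0]]
[[0,14],[7,7],[12,0]]
[[0,14],[7,7],[12,3],[19,0]]
[[0,14],[7,7],[12,3],[22,0]]
[[0,14],[7,7],[12,3],[22,0]]
[[0,14],[7,7],[12,3],[22,0],[25,3],[32,0]]
[[0,14],[7,8],[26,3],[32,0]]
[[0,14],[7,8],[26,3],[32,0]]
[[0,14],[7,8],[26,3],[32,0]]
[[0,14],[7,8],[26,3],[32,0],[41,9],[44,0]]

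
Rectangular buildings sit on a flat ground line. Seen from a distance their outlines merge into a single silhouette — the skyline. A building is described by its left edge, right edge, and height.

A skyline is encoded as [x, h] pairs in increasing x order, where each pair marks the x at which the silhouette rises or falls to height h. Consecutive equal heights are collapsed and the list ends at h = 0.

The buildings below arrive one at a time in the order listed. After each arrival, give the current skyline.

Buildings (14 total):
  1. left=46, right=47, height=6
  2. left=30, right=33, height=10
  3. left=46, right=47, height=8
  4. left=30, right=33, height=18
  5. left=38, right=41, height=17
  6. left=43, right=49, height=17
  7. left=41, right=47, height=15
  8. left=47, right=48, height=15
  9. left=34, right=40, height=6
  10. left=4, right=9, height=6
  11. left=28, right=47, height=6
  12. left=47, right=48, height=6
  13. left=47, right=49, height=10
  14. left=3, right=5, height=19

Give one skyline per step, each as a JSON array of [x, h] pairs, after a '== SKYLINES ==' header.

== SKYLINES ==
[[46,6],[47,0]]
[[30,10],[33,0],[46,6],[47,0]]
[[30,10],[33,0],[46,8],[47,0]]
[[30,18],[33,0],[46,8],[47,0]]
[[30,18],[33,0],[38,17],[41,0],[46,8],[47,0]]
[[30,18],[33,0],[38,17],[41,0],[43,17],[49,0]]
[[30,18],[33,0],[38,17],[41,15],[43,17],[49,0]]
[[30,18],[33,0],[38,17],[41,15],[43,17],[49,0]]
[[30,18],[33,0],[34,6],[38,17],[41,15],[43,17],[49,0]]
[[4,6],[9,0],[30,18],[33,0],[34,6],[38,17],[41,15],[43,17],[49,0]]
[[4,6],[9,0],[28,6],[30,18],[33,6],[38,17],[41,15],[43,17],[49,0]]
[[4,6],[9,0],[28,6],[30,18],[33,6],[38,17],[41,15],[43,17],[49,0]]
[[4,6],[9,0],[28,6],[30,18],[33,6],[38,17],[41,15],[43,17],[49,0]]
[[3,19],[5,6],[9,0],[28,6],[30,18],[33,6],[38,17],[41,15],[43,17],[49,0]]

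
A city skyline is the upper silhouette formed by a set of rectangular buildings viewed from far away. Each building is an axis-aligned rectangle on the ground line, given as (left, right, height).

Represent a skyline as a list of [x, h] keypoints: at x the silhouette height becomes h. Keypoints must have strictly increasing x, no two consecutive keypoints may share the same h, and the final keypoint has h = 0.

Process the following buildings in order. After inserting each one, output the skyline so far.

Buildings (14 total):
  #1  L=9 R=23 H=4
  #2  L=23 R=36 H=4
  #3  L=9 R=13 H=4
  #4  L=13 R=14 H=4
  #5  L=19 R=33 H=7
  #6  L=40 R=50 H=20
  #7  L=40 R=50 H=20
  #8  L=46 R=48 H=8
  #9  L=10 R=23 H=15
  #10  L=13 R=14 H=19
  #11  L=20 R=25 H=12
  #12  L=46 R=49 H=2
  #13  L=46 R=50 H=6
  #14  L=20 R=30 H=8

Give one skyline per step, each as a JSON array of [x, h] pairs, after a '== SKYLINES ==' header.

== SKYLINES ==
[[9,4],[23,0]]
[[9,4],[36,0]]
[[9,4],[36,0]]
[[9,4],[36,0]]
[[9,4],[19,7],[33,4],[36,0]]
[[9,4],[19,7],[33,4],[36,0],[40,20],[50,0]]
[[9,4],[19,7],[33,4],[36,0],[40,20],[50,0]]
[[9,4],[19,7],[33,4],[36,0],[40,20],[50,0]]
[[9,4],[10,15],[23,7],[33,4],[36,0],[40,20],[50,0]]
[[9,4],[10,15],[13,19],[14,15],[23,7],[33,4],[36,0],[40,20],[50,0]]
[[9,4],[10,15],[13,19],[14,15],[23,12],[25,7],[33,4],[36,0],[40,20],[50,0]]
[[9,4],[10,15],[13,19],[14,15],[23,12],[25,7],[33,4],[36,0],[40,20],[50,0]]
[[9,4],[10,15],[13,19],[14,15],[23,12],[25,7],[33,4],[36,0],[40,20],[50,0]]
[[9,4],[10,15],[13,19],[14,15],[23,12],[25,8],[30,7],[33,4],[36,0],[40,20],[50,0]]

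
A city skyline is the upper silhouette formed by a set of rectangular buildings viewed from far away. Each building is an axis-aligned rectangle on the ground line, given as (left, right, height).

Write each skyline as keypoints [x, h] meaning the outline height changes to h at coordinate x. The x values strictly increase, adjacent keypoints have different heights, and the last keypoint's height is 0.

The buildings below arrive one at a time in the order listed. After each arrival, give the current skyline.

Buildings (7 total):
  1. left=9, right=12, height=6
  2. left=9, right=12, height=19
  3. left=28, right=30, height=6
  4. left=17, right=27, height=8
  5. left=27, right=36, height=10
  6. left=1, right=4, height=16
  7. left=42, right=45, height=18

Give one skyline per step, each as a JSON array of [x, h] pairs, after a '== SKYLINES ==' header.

== SKYLINES ==
[[9,6],[12,0]]
[[9,19],[12,0]]
[[9,19],[12,0],[28,6],[30,0]]
[[9,19],[12,0],[17,8],[27,0],[28,6],[30,0]]
[[9,19],[12,0],[17,8],[27,10],[36,0]]
[[1,16],[4,0],[9,19],[12,0],[17,8],[27,10],[36,0]]
[[1,16],[4,0],[9,19],[12,0],[17,8],[27,10],[36,0],[42,18],[45,0]]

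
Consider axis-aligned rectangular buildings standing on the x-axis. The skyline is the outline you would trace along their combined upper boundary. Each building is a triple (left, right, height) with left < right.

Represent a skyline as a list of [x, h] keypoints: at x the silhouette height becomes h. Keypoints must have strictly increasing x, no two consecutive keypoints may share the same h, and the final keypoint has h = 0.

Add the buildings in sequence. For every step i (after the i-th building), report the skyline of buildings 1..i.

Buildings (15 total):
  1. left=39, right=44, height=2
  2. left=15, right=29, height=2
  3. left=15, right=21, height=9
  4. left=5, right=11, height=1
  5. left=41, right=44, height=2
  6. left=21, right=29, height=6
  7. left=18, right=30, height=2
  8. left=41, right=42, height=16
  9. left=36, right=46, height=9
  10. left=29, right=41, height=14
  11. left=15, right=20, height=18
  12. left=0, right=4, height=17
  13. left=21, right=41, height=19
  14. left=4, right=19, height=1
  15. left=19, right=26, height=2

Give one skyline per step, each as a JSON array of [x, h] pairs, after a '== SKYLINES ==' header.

== SKYLINES ==
[[39,2],[44,0]]
[[15,2],[29,0],[39,2],[44,0]]
[[15,9],[21,2],[29,0],[39,2],[44,0]]
[[5,1],[11,0],[15,9],[21,2],[29,0],[39,2],[44,0]]
[[5,1],[11,0],[15,9],[21,2],[29,0],[39,2],[44,0]]
[[5,1],[11,0],[15,9],[21,6],[29,0],[39,2],[44,0]]
[[5,1],[11,0],[15,9],[21,6],[29,2],[30,0],[39,2],[44,0]]
[[5,1],[11,0],[15,9],[21,6],[29,2],[30,0],[39,2],[41,16],[42,2],[44,0]]
[[5,1],[11,0],[15,9],[21,6],[29,2],[30,0],[36,9],[41,16],[42,9],[46,0]]
[[5,1],[11,0],[15,9],[21,6],[29,14],[41,16],[42,9],[46,0]]
[[5,1],[11,0],[15,18],[20,9],[21,6],[29,14],[41,16],[42,9],[46,0]]
[[0,17],[4,0],[5,1],[11,0],[15,18],[20,9],[21,6],[29,14],[41,16],[42,9],[46,0]]
[[0,17],[4,0],[5,1],[11,0],[15,18],[20,9],[21,19],[41,16],[42,9],[46,0]]
[[0,17],[4,1],[15,18],[20,9],[21,19],[41,16],[42,9],[46,0]]
[[0,17],[4,1],[15,18],[20,9],[21,19],[41,16],[42,9],[46,0]]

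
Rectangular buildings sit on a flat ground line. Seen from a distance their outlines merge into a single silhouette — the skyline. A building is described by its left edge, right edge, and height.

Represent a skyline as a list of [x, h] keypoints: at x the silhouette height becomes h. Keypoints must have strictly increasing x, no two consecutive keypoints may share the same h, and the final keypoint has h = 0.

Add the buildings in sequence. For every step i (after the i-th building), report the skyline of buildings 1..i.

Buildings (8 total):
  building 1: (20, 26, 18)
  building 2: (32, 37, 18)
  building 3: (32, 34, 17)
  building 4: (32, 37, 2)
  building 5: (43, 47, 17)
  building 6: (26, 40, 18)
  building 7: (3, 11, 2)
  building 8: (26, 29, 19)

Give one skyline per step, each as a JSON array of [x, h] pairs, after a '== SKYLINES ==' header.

== SKYLINES ==
[[20,18],[26,0]]
[[20,18],[26,0],[32,18],[37,0]]
[[20,18],[26,0],[32,18],[37,0]]
[[20,18],[26,0],[32,18],[37,0]]
[[20,18],[26,0],[32,18],[37,0],[43,17],[47,0]]
[[20,18],[40,0],[43,17],[47,0]]
[[3,2],[11,0],[20,18],[40,0],[43,17],[47,0]]
[[3,2],[11,0],[20,18],[26,19],[29,18],[40,0],[43,17],[47,0]]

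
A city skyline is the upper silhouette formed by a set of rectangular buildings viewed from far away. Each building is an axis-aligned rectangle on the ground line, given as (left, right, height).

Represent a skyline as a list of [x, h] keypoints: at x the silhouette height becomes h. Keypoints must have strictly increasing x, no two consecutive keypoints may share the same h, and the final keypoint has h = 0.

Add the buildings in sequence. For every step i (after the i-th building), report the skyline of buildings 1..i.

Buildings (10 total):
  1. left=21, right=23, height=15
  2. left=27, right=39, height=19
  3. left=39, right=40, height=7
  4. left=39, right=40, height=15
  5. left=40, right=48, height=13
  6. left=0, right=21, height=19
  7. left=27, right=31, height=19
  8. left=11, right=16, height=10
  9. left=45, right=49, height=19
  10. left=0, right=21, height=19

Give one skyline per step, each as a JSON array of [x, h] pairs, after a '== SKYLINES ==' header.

== SKYLINES ==
[[21,15],[23,0]]
[[21,15],[23,0],[27,19],[39,0]]
[[21,15],[23,0],[27,19],[39,7],[40,0]]
[[21,15],[23,0],[27,19],[39,15],[40,0]]
[[21,15],[23,0],[27,19],[39,15],[40,13],[48,0]]
[[0,19],[21,15],[23,0],[27,19],[39,15],[40,13],[48,0]]
[[0,19],[21,15],[23,0],[27,19],[39,15],[40,13],[48,0]]
[[0,19],[21,15],[23,0],[27,19],[39,15],[40,13],[48,0]]
[[0,19],[21,15],[23,0],[27,19],[39,15],[40,13],[45,19],[49,0]]
[[0,19],[21,15],[23,0],[27,19],[39,15],[40,13],[45,19],[49,0]]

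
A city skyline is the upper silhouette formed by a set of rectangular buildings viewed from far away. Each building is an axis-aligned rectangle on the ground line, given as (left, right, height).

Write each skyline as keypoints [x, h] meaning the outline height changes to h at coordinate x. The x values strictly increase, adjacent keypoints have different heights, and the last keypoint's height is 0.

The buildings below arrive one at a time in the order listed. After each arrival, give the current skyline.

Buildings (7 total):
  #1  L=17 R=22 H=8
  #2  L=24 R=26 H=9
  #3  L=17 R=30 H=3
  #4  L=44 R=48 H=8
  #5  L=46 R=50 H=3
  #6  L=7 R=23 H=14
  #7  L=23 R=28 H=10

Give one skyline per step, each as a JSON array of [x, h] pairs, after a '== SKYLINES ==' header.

== SKYLINES ==
[[17,8],[22,0]]
[[17,8],[22,0],[24,9],[26,0]]
[[17,8],[22,3],[24,9],[26,3],[30,0]]
[[17,8],[22,3],[24,9],[26,3],[30,0],[44,8],[48,0]]
[[17,8],[22,3],[24,9],[26,3],[30,0],[44,8],[48,3],[50,0]]
[[7,14],[23,3],[24,9],[26,3],[30,0],[44,8],[48,3],[50,0]]
[[7,14],[23,10],[28,3],[30,0],[44,8],[48,3],[50,0]]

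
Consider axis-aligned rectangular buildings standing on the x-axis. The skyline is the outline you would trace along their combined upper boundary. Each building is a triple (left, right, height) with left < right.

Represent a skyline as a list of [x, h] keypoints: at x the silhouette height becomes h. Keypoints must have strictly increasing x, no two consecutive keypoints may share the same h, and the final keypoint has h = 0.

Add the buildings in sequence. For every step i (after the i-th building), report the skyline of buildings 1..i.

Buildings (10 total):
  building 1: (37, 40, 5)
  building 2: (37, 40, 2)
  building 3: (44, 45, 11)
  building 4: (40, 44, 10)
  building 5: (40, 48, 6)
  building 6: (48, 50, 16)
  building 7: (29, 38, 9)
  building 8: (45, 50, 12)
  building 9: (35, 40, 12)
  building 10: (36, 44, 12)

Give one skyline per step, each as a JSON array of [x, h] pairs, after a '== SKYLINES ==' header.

== SKYLINES ==
[[37,5],[40,0]]
[[37,5],[40,0]]
[[37,5],[40,0],[44,11],[45,0]]
[[37,5],[40,10],[44,11],[45,0]]
[[37,5],[40,10],[44,11],[45,6],[48,0]]
[[37,5],[40,10],[44,11],[45,6],[48,16],[50,0]]
[[29,9],[38,5],[40,10],[44,11],[45,6],[48,16],[50,0]]
[[29,9],[38,5],[40,10],[44,11],[45,12],[48,16],[50,0]]
[[29,9],[35,12],[40,10],[44,11],[45,12],[48,16],[50,0]]
[[29,9],[35,12],[44,11],[45,12],[48,16],[50,0]]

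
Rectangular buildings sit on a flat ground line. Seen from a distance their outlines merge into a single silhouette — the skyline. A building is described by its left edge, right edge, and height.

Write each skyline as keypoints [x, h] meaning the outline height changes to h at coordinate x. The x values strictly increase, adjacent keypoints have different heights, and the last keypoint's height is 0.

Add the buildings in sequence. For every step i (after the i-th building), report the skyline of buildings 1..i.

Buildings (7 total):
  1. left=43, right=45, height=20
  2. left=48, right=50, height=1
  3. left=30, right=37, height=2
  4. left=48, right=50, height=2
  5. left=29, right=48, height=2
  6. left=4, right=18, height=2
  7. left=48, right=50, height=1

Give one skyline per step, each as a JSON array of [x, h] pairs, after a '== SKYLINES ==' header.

== SKYLINES ==
[[43,20],[45,0]]
[[43,20],[45,0],[48,1],[50,0]]
[[30,2],[37,0],[43,20],[45,0],[48,1],[50,0]]
[[30,2],[37,0],[43,20],[45,0],[48,2],[50,0]]
[[29,2],[43,20],[45,2],[50,0]]
[[4,2],[18,0],[29,2],[43,20],[45,2],[50,0]]
[[4,2],[18,0],[29,2],[43,20],[45,2],[50,0]]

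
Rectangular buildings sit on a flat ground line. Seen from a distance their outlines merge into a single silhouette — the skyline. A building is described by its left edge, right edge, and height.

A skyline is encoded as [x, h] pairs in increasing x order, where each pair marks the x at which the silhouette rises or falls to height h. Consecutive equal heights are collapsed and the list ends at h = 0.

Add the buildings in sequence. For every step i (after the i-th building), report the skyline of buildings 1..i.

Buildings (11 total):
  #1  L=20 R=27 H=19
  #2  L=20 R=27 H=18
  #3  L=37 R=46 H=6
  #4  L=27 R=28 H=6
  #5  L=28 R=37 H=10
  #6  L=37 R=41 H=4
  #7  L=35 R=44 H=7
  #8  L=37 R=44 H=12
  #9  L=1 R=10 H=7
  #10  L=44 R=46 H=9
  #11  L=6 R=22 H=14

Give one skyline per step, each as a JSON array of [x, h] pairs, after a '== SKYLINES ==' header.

== SKYLINES ==
[[20,19],[27,0]]
[[20,19],[27,0]]
[[20,19],[27,0],[37,6],[46,0]]
[[20,19],[27,6],[28,0],[37,6],[46,0]]
[[20,19],[27,6],[28,10],[37,6],[46,0]]
[[20,19],[27,6],[28,10],[37,6],[46,0]]
[[20,19],[27,6],[28,10],[37,7],[44,6],[46,0]]
[[20,19],[27,6],[28,10],[37,12],[44,6],[46,0]]
[[1,7],[10,0],[20,19],[27,6],[28,10],[37,12],[44,6],[46,0]]
[[1,7],[10,0],[20,19],[27,6],[28,10],[37,12],[44,9],[46,0]]
[[1,7],[6,14],[20,19],[27,6],[28,10],[37,12],[44,9],[46,0]]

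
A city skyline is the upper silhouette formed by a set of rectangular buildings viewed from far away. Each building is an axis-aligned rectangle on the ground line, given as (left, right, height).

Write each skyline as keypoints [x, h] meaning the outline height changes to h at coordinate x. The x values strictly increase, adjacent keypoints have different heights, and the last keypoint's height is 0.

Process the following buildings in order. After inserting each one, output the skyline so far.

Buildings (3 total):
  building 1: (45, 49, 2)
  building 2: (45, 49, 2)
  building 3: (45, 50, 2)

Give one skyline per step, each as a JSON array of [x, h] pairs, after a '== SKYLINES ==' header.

== SKYLINES ==
[[45,2],[49,0]]
[[45,2],[49,0]]
[[45,2],[50,0]]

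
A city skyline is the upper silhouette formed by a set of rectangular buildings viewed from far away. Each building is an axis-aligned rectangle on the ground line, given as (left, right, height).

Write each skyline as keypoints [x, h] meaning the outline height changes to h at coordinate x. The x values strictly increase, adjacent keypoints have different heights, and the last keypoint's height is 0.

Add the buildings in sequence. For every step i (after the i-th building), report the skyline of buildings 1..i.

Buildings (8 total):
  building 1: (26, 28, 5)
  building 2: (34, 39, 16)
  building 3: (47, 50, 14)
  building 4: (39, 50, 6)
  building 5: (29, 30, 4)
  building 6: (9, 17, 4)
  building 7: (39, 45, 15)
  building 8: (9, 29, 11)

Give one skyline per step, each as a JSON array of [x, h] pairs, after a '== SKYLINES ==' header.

== SKYLINES ==
[[26,5],[28,0]]
[[26,5],[28,0],[34,16],[39,0]]
[[26,5],[28,0],[34,16],[39,0],[47,14],[50,0]]
[[26,5],[28,0],[34,16],[39,6],[47,14],[50,0]]
[[26,5],[28,0],[29,4],[30,0],[34,16],[39,6],[47,14],[50,0]]
[[9,4],[17,0],[26,5],[28,0],[29,4],[30,0],[34,16],[39,6],[47,14],[50,0]]
[[9,4],[17,0],[26,5],[28,0],[29,4],[30,0],[34,16],[39,15],[45,6],[47,14],[50,0]]
[[9,11],[29,4],[30,0],[34,16],[39,15],[45,6],[47,14],[50,0]]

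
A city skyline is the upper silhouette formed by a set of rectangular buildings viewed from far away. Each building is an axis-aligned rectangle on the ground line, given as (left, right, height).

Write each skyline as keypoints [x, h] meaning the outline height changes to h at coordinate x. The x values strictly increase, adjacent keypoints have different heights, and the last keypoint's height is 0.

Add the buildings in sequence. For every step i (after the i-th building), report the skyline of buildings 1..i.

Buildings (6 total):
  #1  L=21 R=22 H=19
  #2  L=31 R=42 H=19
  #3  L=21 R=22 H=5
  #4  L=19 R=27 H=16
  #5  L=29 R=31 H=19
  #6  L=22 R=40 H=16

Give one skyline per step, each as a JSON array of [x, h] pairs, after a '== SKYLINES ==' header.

== SKYLINES ==
[[21,19],[22,0]]
[[21,19],[22,0],[31,19],[42,0]]
[[21,19],[22,0],[31,19],[42,0]]
[[19,16],[21,19],[22,16],[27,0],[31,19],[42,0]]
[[19,16],[21,19],[22,16],[27,0],[29,19],[42,0]]
[[19,16],[21,19],[22,16],[29,19],[42,0]]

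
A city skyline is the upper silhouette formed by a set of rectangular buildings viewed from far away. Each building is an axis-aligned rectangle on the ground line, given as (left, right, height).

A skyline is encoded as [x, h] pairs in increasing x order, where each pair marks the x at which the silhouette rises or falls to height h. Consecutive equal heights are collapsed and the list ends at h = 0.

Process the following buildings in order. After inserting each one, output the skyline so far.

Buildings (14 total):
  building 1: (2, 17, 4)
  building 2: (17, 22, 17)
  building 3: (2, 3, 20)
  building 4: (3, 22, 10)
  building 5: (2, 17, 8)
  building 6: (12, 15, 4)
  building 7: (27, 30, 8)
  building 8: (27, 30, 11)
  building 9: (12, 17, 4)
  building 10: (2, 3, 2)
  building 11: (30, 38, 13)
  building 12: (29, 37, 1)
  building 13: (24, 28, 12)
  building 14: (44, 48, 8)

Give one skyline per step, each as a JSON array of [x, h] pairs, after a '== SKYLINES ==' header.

== SKYLINES ==
[[2,4],[17,0]]
[[2,4],[17,17],[22,0]]
[[2,20],[3,4],[17,17],[22,0]]
[[2,20],[3,10],[17,17],[22,0]]
[[2,20],[3,10],[17,17],[22,0]]
[[2,20],[3,10],[17,17],[22,0]]
[[2,20],[3,10],[17,17],[22,0],[27,8],[30,0]]
[[2,20],[3,10],[17,17],[22,0],[27,11],[30,0]]
[[2,20],[3,10],[17,17],[22,0],[27,11],[30,0]]
[[2,20],[3,10],[17,17],[22,0],[27,11],[30,0]]
[[2,20],[3,10],[17,17],[22,0],[27,11],[30,13],[38,0]]
[[2,20],[3,10],[17,17],[22,0],[27,11],[30,13],[38,0]]
[[2,20],[3,10],[17,17],[22,0],[24,12],[28,11],[30,13],[38,0]]
[[2,20],[3,10],[17,17],[22,0],[24,12],[28,11],[30,13],[38,0],[44,8],[48,0]]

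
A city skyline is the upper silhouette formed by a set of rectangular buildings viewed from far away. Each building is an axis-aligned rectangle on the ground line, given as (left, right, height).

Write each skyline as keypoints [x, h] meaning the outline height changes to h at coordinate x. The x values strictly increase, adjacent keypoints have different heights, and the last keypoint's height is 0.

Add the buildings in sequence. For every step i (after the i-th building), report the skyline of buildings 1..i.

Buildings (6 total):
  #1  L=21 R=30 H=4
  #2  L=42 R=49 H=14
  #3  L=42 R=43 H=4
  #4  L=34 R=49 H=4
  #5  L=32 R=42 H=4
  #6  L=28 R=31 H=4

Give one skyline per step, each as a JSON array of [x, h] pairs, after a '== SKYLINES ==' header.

== SKYLINES ==
[[21,4],[30,0]]
[[21,4],[30,0],[42,14],[49,0]]
[[21,4],[30,0],[42,14],[49,0]]
[[21,4],[30,0],[34,4],[42,14],[49,0]]
[[21,4],[30,0],[32,4],[42,14],[49,0]]
[[21,4],[31,0],[32,4],[42,14],[49,0]]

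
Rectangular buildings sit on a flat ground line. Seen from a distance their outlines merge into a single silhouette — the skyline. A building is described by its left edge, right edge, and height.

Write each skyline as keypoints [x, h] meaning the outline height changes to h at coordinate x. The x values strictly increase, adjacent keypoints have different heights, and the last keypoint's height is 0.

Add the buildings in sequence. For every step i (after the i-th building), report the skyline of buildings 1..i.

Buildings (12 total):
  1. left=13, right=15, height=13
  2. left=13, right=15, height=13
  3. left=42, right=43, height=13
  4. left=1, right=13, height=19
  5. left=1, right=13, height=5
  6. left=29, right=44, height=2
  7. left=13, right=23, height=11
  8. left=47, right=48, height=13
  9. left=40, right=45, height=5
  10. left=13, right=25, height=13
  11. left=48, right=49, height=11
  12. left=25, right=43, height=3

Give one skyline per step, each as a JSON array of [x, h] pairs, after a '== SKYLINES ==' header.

== SKYLINES ==
[[13,13],[15,0]]
[[13,13],[15,0]]
[[13,13],[15,0],[42,13],[43,0]]
[[1,19],[13,13],[15,0],[42,13],[43,0]]
[[1,19],[13,13],[15,0],[42,13],[43,0]]
[[1,19],[13,13],[15,0],[29,2],[42,13],[43,2],[44,0]]
[[1,19],[13,13],[15,11],[23,0],[29,2],[42,13],[43,2],[44,0]]
[[1,19],[13,13],[15,11],[23,0],[29,2],[42,13],[43,2],[44,0],[47,13],[48,0]]
[[1,19],[13,13],[15,11],[23,0],[29,2],[40,5],[42,13],[43,5],[45,0],[47,13],[48,0]]
[[1,19],[13,13],[25,0],[29,2],[40,5],[42,13],[43,5],[45,0],[47,13],[48,0]]
[[1,19],[13,13],[25,0],[29,2],[40,5],[42,13],[43,5],[45,0],[47,13],[48,11],[49,0]]
[[1,19],[13,13],[25,3],[40,5],[42,13],[43,5],[45,0],[47,13],[48,11],[49,0]]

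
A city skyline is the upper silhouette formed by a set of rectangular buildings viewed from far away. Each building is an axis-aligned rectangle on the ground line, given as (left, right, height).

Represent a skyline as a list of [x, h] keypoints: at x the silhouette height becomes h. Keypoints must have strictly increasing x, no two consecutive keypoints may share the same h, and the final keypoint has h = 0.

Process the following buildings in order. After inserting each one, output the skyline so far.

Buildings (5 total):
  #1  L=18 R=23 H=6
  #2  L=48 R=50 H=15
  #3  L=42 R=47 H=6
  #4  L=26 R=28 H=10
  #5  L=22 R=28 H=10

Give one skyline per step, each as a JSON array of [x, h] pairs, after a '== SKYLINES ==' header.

== SKYLINES ==
[[18,6],[23,0]]
[[18,6],[23,0],[48,15],[50,0]]
[[18,6],[23,0],[42,6],[47,0],[48,15],[50,0]]
[[18,6],[23,0],[26,10],[28,0],[42,6],[47,0],[48,15],[50,0]]
[[18,6],[22,10],[28,0],[42,6],[47,0],[48,15],[50,0]]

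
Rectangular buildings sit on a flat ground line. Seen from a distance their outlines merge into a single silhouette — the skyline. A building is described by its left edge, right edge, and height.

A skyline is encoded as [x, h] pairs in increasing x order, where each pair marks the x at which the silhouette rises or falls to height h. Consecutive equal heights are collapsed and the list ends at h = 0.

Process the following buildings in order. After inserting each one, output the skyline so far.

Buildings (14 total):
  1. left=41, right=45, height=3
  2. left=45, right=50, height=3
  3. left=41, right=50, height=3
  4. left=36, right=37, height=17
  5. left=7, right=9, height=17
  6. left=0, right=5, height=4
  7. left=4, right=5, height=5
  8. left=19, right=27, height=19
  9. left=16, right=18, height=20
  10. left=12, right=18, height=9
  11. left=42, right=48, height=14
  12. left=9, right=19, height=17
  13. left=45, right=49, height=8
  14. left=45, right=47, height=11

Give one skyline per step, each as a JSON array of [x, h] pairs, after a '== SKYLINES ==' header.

== SKYLINES ==
[[41,3],[45,0]]
[[41,3],[50,0]]
[[41,3],[50,0]]
[[36,17],[37,0],[41,3],[50,0]]
[[7,17],[9,0],[36,17],[37,0],[41,3],[50,0]]
[[0,4],[5,0],[7,17],[9,0],[36,17],[37,0],[41,3],[50,0]]
[[0,4],[4,5],[5,0],[7,17],[9,0],[36,17],[37,0],[41,3],[50,0]]
[[0,4],[4,5],[5,0],[7,17],[9,0],[19,19],[27,0],[36,17],[37,0],[41,3],[50,0]]
[[0,4],[4,5],[5,0],[7,17],[9,0],[16,20],[18,0],[19,19],[27,0],[36,17],[37,0],[41,3],[50,0]]
[[0,4],[4,5],[5,0],[7,17],[9,0],[12,9],[16,20],[18,0],[19,19],[27,0],[36,17],[37,0],[41,3],[50,0]]
[[0,4],[4,5],[5,0],[7,17],[9,0],[12,9],[16,20],[18,0],[19,19],[27,0],[36,17],[37,0],[41,3],[42,14],[48,3],[50,0]]
[[0,4],[4,5],[5,0],[7,17],[16,20],[18,17],[19,19],[27,0],[36,17],[37,0],[41,3],[42,14],[48,3],[50,0]]
[[0,4],[4,5],[5,0],[7,17],[16,20],[18,17],[19,19],[27,0],[36,17],[37,0],[41,3],[42,14],[48,8],[49,3],[50,0]]
[[0,4],[4,5],[5,0],[7,17],[16,20],[18,17],[19,19],[27,0],[36,17],[37,0],[41,3],[42,14],[48,8],[49,3],[50,0]]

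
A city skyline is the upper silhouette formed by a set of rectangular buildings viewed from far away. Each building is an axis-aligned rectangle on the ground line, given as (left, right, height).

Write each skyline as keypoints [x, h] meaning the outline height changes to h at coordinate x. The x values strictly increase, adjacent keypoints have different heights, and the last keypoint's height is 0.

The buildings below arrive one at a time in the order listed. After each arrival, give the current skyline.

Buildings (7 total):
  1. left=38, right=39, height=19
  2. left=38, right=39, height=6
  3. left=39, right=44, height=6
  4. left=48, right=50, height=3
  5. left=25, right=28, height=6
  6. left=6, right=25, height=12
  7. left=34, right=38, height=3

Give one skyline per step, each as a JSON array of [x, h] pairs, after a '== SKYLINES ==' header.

== SKYLINES ==
[[38,19],[39,0]]
[[38,19],[39,0]]
[[38,19],[39,6],[44,0]]
[[38,19],[39,6],[44,0],[48,3],[50,0]]
[[25,6],[28,0],[38,19],[39,6],[44,0],[48,3],[50,0]]
[[6,12],[25,6],[28,0],[38,19],[39,6],[44,0],[48,3],[50,0]]
[[6,12],[25,6],[28,0],[34,3],[38,19],[39,6],[44,0],[48,3],[50,0]]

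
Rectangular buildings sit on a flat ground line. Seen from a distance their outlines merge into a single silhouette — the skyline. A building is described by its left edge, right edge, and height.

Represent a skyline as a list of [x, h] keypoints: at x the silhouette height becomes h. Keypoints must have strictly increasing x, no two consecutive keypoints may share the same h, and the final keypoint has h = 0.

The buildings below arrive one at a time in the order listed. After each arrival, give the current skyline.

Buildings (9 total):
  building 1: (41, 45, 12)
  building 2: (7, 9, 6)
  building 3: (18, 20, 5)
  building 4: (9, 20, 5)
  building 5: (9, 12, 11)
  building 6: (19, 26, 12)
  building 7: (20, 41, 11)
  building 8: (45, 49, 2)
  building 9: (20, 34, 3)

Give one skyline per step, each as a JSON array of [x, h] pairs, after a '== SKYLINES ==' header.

== SKYLINES ==
[[41,12],[45,0]]
[[7,6],[9,0],[41,12],[45,0]]
[[7,6],[9,0],[18,5],[20,0],[41,12],[45,0]]
[[7,6],[9,5],[20,0],[41,12],[45,0]]
[[7,6],[9,11],[12,5],[20,0],[41,12],[45,0]]
[[7,6],[9,11],[12,5],[19,12],[26,0],[41,12],[45,0]]
[[7,6],[9,11],[12,5],[19,12],[26,11],[41,12],[45,0]]
[[7,6],[9,11],[12,5],[19,12],[26,11],[41,12],[45,2],[49,0]]
[[7,6],[9,11],[12,5],[19,12],[26,11],[41,12],[45,2],[49,0]]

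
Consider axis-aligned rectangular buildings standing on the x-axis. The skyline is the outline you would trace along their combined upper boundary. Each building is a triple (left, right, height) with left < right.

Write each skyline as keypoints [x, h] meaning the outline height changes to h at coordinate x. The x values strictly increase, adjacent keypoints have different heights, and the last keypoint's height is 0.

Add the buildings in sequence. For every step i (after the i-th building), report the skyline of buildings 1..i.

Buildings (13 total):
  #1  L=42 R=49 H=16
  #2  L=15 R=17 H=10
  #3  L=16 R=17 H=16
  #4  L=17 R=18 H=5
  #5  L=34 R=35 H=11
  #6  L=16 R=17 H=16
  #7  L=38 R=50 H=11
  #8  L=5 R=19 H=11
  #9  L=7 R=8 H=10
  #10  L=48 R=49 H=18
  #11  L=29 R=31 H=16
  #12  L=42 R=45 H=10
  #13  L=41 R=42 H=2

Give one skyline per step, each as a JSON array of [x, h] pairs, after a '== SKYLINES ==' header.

== SKYLINES ==
[[42,16],[49,0]]
[[15,10],[17,0],[42,16],[49,0]]
[[15,10],[16,16],[17,0],[42,16],[49,0]]
[[15,10],[16,16],[17,5],[18,0],[42,16],[49,0]]
[[15,10],[16,16],[17,5],[18,0],[34,11],[35,0],[42,16],[49,0]]
[[15,10],[16,16],[17,5],[18,0],[34,11],[35,0],[42,16],[49,0]]
[[15,10],[16,16],[17,5],[18,0],[34,11],[35,0],[38,11],[42,16],[49,11],[50,0]]
[[5,11],[16,16],[17,11],[19,0],[34,11],[35,0],[38,11],[42,16],[49,11],[50,0]]
[[5,11],[16,16],[17,11],[19,0],[34,11],[35,0],[38,11],[42,16],[49,11],[50,0]]
[[5,11],[16,16],[17,11],[19,0],[34,11],[35,0],[38,11],[42,16],[48,18],[49,11],[50,0]]
[[5,11],[16,16],[17,11],[19,0],[29,16],[31,0],[34,11],[35,0],[38,11],[42,16],[48,18],[49,11],[50,0]]
[[5,11],[16,16],[17,11],[19,0],[29,16],[31,0],[34,11],[35,0],[38,11],[42,16],[48,18],[49,11],[50,0]]
[[5,11],[16,16],[17,11],[19,0],[29,16],[31,0],[34,11],[35,0],[38,11],[42,16],[48,18],[49,11],[50,0]]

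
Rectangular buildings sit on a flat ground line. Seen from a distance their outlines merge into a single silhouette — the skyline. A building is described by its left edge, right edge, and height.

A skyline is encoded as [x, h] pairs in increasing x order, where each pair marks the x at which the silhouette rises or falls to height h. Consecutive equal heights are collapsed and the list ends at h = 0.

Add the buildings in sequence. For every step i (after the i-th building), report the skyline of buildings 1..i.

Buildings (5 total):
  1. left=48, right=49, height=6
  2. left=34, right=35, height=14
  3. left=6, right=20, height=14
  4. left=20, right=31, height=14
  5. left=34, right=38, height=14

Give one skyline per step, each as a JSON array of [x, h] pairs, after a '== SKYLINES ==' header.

== SKYLINES ==
[[48,6],[49,0]]
[[34,14],[35,0],[48,6],[49,0]]
[[6,14],[20,0],[34,14],[35,0],[48,6],[49,0]]
[[6,14],[31,0],[34,14],[35,0],[48,6],[49,0]]
[[6,14],[31,0],[34,14],[38,0],[48,6],[49,0]]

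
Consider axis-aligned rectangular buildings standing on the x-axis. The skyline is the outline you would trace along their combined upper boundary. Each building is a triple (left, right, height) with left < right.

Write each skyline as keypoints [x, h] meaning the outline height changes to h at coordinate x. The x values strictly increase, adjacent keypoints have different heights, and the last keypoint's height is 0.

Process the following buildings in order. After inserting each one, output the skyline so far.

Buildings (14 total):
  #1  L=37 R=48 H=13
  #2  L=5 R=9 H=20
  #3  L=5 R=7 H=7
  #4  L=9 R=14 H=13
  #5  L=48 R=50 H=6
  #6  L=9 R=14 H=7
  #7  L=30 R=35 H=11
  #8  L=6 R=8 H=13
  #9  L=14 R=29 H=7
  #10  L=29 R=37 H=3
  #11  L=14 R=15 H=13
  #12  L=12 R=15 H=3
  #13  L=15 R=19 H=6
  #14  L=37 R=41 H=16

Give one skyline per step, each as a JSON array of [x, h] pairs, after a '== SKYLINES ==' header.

== SKYLINES ==
[[37,13],[48,0]]
[[5,20],[9,0],[37,13],[48,0]]
[[5,20],[9,0],[37,13],[48,0]]
[[5,20],[9,13],[14,0],[37,13],[48,0]]
[[5,20],[9,13],[14,0],[37,13],[48,6],[50,0]]
[[5,20],[9,13],[14,0],[37,13],[48,6],[50,0]]
[[5,20],[9,13],[14,0],[30,11],[35,0],[37,13],[48,6],[50,0]]
[[5,20],[9,13],[14,0],[30,11],[35,0],[37,13],[48,6],[50,0]]
[[5,20],[9,13],[14,7],[29,0],[30,11],[35,0],[37,13],[48,6],[50,0]]
[[5,20],[9,13],[14,7],[29,3],[30,11],[35,3],[37,13],[48,6],[50,0]]
[[5,20],[9,13],[15,7],[29,3],[30,11],[35,3],[37,13],[48,6],[50,0]]
[[5,20],[9,13],[15,7],[29,3],[30,11],[35,3],[37,13],[48,6],[50,0]]
[[5,20],[9,13],[15,7],[29,3],[30,11],[35,3],[37,13],[48,6],[50,0]]
[[5,20],[9,13],[15,7],[29,3],[30,11],[35,3],[37,16],[41,13],[48,6],[50,0]]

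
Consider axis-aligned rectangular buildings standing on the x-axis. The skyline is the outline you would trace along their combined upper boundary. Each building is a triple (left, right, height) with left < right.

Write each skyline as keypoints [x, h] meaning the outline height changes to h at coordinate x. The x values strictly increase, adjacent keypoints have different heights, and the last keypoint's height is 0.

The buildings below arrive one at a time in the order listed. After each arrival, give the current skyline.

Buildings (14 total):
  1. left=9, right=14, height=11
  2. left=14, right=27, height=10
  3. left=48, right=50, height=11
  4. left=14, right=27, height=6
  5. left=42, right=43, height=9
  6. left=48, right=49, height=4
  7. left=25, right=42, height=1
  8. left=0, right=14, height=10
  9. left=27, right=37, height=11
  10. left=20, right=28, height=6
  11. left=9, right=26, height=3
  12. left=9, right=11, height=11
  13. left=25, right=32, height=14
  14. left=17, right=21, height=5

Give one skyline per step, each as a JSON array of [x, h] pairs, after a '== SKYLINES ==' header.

== SKYLINES ==
[[9,11],[14,0]]
[[9,11],[14,10],[27,0]]
[[9,11],[14,10],[27,0],[48,11],[50,0]]
[[9,11],[14,10],[27,0],[48,11],[50,0]]
[[9,11],[14,10],[27,0],[42,9],[43,0],[48,11],[50,0]]
[[9,11],[14,10],[27,0],[42,9],[43,0],[48,11],[50,0]]
[[9,11],[14,10],[27,1],[42,9],[43,0],[48,11],[50,0]]
[[0,10],[9,11],[14,10],[27,1],[42,9],[43,0],[48,11],[50,0]]
[[0,10],[9,11],[14,10],[27,11],[37,1],[42,9],[43,0],[48,11],[50,0]]
[[0,10],[9,11],[14,10],[27,11],[37,1],[42,9],[43,0],[48,11],[50,0]]
[[0,10],[9,11],[14,10],[27,11],[37,1],[42,9],[43,0],[48,11],[50,0]]
[[0,10],[9,11],[14,10],[27,11],[37,1],[42,9],[43,0],[48,11],[50,0]]
[[0,10],[9,11],[14,10],[25,14],[32,11],[37,1],[42,9],[43,0],[48,11],[50,0]]
[[0,10],[9,11],[14,10],[25,14],[32,11],[37,1],[42,9],[43,0],[48,11],[50,0]]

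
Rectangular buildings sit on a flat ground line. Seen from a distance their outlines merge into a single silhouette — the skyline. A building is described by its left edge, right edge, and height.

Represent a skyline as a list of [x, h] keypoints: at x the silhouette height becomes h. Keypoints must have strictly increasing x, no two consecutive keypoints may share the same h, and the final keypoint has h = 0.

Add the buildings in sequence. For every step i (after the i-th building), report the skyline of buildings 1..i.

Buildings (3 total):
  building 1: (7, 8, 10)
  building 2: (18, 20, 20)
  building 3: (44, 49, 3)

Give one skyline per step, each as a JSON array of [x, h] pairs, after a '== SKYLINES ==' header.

== SKYLINES ==
[[7,10],[8,0]]
[[7,10],[8,0],[18,20],[20,0]]
[[7,10],[8,0],[18,20],[20,0],[44,3],[49,0]]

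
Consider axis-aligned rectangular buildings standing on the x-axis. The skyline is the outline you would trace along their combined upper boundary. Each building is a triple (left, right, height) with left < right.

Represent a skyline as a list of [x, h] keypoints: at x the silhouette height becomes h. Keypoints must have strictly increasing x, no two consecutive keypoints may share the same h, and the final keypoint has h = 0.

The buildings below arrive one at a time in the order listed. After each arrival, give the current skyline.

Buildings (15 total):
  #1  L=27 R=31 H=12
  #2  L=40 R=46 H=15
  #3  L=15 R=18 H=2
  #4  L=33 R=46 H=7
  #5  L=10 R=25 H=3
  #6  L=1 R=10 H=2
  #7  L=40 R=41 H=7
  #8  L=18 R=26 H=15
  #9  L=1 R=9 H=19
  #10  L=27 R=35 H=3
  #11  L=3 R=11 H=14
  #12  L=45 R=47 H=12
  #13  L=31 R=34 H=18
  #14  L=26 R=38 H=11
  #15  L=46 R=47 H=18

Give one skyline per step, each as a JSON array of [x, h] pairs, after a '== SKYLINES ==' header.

== SKYLINES ==
[[27,12],[31,0]]
[[27,12],[31,0],[40,15],[46,0]]
[[15,2],[18,0],[27,12],[31,0],[40,15],[46,0]]
[[15,2],[18,0],[27,12],[31,0],[33,7],[40,15],[46,0]]
[[10,3],[25,0],[27,12],[31,0],[33,7],[40,15],[46,0]]
[[1,2],[10,3],[25,0],[27,12],[31,0],[33,7],[40,15],[46,0]]
[[1,2],[10,3],[25,0],[27,12],[31,0],[33,7],[40,15],[46,0]]
[[1,2],[10,3],[18,15],[26,0],[27,12],[31,0],[33,7],[40,15],[46,0]]
[[1,19],[9,2],[10,3],[18,15],[26,0],[27,12],[31,0],[33,7],[40,15],[46,0]]
[[1,19],[9,2],[10,3],[18,15],[26,0],[27,12],[31,3],[33,7],[40,15],[46,0]]
[[1,19],[9,14],[11,3],[18,15],[26,0],[27,12],[31,3],[33,7],[40,15],[46,0]]
[[1,19],[9,14],[11,3],[18,15],[26,0],[27,12],[31,3],[33,7],[40,15],[46,12],[47,0]]
[[1,19],[9,14],[11,3],[18,15],[26,0],[27,12],[31,18],[34,7],[40,15],[46,12],[47,0]]
[[1,19],[9,14],[11,3],[18,15],[26,11],[27,12],[31,18],[34,11],[38,7],[40,15],[46,12],[47,0]]
[[1,19],[9,14],[11,3],[18,15],[26,11],[27,12],[31,18],[34,11],[38,7],[40,15],[46,18],[47,0]]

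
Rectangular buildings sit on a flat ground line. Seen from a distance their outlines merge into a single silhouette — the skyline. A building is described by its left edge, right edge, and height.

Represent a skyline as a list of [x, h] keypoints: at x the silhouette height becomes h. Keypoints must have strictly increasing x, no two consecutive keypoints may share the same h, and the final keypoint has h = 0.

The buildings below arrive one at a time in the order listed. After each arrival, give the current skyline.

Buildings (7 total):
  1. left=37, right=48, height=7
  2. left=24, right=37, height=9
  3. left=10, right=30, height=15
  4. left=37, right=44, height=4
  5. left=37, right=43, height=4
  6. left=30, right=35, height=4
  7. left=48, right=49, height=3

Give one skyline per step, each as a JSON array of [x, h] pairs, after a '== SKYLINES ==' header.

== SKYLINES ==
[[37,7],[48,0]]
[[24,9],[37,7],[48,0]]
[[10,15],[30,9],[37,7],[48,0]]
[[10,15],[30,9],[37,7],[48,0]]
[[10,15],[30,9],[37,7],[48,0]]
[[10,15],[30,9],[37,7],[48,0]]
[[10,15],[30,9],[37,7],[48,3],[49,0]]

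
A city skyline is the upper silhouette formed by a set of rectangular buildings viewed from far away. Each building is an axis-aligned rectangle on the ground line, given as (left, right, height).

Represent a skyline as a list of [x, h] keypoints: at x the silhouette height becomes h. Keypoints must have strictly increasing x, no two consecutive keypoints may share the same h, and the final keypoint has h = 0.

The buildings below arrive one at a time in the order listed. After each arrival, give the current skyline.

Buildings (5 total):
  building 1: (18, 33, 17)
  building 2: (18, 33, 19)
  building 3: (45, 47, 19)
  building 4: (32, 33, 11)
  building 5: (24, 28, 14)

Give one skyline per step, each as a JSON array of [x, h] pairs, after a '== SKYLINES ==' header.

== SKYLINES ==
[[18,17],[33,0]]
[[18,19],[33,0]]
[[18,19],[33,0],[45,19],[47,0]]
[[18,19],[33,0],[45,19],[47,0]]
[[18,19],[33,0],[45,19],[47,0]]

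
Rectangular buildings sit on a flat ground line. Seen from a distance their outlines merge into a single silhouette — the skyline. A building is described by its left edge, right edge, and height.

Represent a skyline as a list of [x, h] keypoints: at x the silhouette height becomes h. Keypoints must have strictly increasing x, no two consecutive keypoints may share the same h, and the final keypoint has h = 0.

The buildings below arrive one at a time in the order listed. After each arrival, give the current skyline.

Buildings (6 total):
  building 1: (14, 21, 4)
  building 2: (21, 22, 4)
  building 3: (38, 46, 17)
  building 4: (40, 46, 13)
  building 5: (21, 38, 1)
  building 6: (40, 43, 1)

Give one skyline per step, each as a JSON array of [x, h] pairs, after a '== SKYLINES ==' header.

== SKYLINES ==
[[14,4],[21,0]]
[[14,4],[22,0]]
[[14,4],[22,0],[38,17],[46,0]]
[[14,4],[22,0],[38,17],[46,0]]
[[14,4],[22,1],[38,17],[46,0]]
[[14,4],[22,1],[38,17],[46,0]]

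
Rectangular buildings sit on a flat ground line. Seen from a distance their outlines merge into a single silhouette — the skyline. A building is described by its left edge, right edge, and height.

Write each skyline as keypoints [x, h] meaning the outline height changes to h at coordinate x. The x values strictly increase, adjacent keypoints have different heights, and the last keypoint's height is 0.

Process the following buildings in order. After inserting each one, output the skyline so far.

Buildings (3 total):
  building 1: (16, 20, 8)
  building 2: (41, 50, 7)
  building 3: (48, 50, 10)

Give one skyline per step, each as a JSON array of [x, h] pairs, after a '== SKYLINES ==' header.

== SKYLINES ==
[[16,8],[20,0]]
[[16,8],[20,0],[41,7],[50,0]]
[[16,8],[20,0],[41,7],[48,10],[50,0]]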